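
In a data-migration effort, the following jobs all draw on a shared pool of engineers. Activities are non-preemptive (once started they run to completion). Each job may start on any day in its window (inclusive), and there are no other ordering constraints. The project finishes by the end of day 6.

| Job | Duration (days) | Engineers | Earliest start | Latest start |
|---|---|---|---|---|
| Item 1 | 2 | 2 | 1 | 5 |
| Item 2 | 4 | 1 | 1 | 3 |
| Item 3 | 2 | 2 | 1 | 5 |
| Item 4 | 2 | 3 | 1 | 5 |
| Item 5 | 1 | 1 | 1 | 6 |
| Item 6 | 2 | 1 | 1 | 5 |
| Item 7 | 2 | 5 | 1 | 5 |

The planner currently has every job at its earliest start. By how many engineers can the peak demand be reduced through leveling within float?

9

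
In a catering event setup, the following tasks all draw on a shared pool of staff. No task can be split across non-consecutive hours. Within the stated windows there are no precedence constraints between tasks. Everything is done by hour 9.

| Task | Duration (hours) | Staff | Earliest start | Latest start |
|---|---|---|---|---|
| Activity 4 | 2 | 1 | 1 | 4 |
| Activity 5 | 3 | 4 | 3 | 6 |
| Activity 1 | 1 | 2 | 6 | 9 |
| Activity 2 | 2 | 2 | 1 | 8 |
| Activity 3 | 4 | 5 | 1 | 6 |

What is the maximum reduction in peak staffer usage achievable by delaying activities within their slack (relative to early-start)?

Early-start peak: h1:8  h2:8  h3:9  h4:9  h5:4  h6:2  h7:0  h8:0  h9:0 ⇒ 9.
Leveled (Activity 4@1, Activity 5@5, Activity 1@6, Activity 2@7, Activity 3@1): h1:6  h2:6  h3:5  h4:5  h5:4  h6:6  h7:6  h8:2  h9:0 ⇒ 6.
Reduction 9 − 6 = 3.

3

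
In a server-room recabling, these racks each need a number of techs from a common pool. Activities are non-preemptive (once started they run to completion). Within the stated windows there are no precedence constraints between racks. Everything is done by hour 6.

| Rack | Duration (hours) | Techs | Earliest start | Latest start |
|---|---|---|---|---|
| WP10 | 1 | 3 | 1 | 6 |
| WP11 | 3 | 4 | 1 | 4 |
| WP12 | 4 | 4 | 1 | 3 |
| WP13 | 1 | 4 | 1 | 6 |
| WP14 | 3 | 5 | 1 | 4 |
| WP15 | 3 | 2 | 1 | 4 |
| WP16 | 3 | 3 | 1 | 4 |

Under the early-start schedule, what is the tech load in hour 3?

At early start, hour 3 has: WP11, WP12, WP14, WP15, WP16.
Demand: 4 + 4 + 5 + 2 + 3 = 18.

18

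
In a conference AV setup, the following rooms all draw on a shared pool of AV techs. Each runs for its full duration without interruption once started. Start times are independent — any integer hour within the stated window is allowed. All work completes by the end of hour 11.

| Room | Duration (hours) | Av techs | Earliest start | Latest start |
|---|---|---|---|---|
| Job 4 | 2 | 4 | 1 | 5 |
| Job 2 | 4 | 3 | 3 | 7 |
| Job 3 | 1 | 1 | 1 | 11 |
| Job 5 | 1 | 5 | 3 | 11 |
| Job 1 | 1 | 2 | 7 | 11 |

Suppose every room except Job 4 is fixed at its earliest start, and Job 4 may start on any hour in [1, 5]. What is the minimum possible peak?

8

Job 4@1: h1:5  h2:4  h3:8  h4:3  h5:3  h6:3  h7:2  h8:0  h9:0  h10:0  h11:0 → peak 8
Job 4@2: h1:1  h2:4  h3:12  h4:3  h5:3  h6:3  h7:2  h8:0  h9:0  h10:0  h11:0 → peak 12
Job 4@3: h1:1  h2:0  h3:12  h4:7  h5:3  h6:3  h7:2  h8:0  h9:0  h10:0  h11:0 → peak 12
Job 4@4: h1:1  h2:0  h3:8  h4:7  h5:7  h6:3  h7:2  h8:0  h9:0  h10:0  h11:0 → peak 8
Job 4@5: h1:1  h2:0  h3:8  h4:3  h5:7  h6:7  h7:2  h8:0  h9:0  h10:0  h11:0 → peak 8
Best is Job 4@1, peak 8.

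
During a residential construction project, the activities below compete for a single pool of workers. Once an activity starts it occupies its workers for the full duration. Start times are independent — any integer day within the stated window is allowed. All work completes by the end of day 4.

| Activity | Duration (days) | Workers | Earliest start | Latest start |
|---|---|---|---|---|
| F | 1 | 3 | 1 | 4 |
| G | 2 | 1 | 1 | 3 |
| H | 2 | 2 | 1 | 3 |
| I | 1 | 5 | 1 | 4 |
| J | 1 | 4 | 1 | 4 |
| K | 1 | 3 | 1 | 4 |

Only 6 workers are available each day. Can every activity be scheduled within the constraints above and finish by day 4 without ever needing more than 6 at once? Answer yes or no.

yes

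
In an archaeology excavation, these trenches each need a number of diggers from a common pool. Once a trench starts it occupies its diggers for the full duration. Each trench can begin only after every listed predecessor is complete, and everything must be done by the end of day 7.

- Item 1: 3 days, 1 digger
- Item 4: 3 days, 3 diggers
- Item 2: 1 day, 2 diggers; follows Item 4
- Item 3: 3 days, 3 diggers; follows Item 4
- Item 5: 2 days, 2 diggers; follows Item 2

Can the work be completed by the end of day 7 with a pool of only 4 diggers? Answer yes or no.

no

The minimum achievable peak is 5; 4 < 5, so no feasible schedule stays within the cap.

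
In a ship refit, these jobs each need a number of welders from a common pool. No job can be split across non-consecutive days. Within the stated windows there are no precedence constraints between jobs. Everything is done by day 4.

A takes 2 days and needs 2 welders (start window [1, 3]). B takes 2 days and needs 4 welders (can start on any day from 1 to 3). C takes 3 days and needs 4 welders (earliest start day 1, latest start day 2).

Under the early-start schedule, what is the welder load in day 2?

10

At early start, day 2 has: A, B, C.
Demand: 2 + 4 + 4 = 10.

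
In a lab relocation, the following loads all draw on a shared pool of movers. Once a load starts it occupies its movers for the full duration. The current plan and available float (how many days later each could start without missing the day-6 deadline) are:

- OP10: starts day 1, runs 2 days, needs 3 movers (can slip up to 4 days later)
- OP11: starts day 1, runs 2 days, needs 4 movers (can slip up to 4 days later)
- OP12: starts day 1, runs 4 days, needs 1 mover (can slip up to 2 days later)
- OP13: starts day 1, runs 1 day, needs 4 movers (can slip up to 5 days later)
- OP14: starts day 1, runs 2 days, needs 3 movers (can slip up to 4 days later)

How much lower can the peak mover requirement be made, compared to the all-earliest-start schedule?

9

Early-start peak: d1:15  d2:11  d3:1  d4:1  d5:0  d6:0 ⇒ 15.
Leveled (OP10@1, OP11@3, OP12@3, OP13@5, OP14@1): d1:6  d2:6  d3:5  d4:5  d5:5  d6:1 ⇒ 6.
Reduction 15 − 6 = 9.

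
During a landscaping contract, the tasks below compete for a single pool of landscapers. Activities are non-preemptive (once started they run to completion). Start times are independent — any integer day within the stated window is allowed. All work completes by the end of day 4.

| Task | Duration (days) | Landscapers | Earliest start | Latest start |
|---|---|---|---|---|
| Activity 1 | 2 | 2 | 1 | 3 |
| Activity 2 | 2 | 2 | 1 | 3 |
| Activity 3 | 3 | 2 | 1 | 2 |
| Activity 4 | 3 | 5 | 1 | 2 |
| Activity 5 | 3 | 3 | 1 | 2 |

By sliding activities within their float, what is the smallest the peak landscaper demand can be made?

12

Early-start (Activity 1@1, Activity 2@1, Activity 3@1, Activity 4@1, Activity 5@1) gives peak 14: d1:14  d2:14  d3:10  d4:0.
Shift Activity 2→3.
Schedule Activity 1@1, Activity 2@3, Activity 3@1, Activity 4@1, Activity 5@1: d1:12  d2:12  d3:12  d4:2 — peak 12.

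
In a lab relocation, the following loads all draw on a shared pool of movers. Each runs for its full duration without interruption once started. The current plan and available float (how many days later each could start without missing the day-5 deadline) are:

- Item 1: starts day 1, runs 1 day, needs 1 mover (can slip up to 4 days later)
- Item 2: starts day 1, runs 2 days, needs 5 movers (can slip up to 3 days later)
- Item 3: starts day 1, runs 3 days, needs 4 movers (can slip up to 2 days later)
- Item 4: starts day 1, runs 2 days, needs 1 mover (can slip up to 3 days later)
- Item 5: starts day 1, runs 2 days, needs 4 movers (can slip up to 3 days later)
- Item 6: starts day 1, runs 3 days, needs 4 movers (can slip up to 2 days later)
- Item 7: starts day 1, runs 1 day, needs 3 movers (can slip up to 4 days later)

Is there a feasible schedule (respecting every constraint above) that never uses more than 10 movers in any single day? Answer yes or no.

The minimum achievable peak is 11; 10 < 11, so no feasible schedule stays within the cap.

no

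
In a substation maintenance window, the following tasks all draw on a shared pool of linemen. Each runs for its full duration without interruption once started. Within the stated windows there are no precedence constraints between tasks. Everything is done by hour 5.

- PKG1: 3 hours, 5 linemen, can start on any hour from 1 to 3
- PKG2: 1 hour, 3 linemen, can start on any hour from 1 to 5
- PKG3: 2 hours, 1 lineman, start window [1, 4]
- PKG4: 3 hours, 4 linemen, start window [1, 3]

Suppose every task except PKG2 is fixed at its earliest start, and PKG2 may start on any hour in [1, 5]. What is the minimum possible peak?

10

PKG2@1: h1:13  h2:10  h3:9  h4:0  h5:0 → peak 13
PKG2@2: h1:10  h2:13  h3:9  h4:0  h5:0 → peak 13
PKG2@3: h1:10  h2:10  h3:12  h4:0  h5:0 → peak 12
PKG2@4: h1:10  h2:10  h3:9  h4:3  h5:0 → peak 10
PKG2@5: h1:10  h2:10  h3:9  h4:0  h5:3 → peak 10
Best is PKG2@4, peak 10.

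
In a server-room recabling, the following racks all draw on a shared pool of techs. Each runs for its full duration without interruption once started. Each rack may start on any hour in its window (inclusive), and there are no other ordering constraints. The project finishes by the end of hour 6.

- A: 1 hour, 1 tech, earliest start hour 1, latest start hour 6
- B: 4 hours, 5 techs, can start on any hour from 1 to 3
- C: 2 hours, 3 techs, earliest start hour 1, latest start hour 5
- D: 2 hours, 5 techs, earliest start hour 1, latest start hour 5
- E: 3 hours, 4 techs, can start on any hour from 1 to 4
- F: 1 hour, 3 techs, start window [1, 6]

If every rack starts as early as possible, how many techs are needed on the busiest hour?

Early-start schedule: A@1, B@1, C@1, D@1, E@1, F@1.
Load per hour: hour 1: 21, hour 2: 17, hour 3: 9, hour 4: 5, hour 5: 0, hour 6: 0.
Peak is 21.

21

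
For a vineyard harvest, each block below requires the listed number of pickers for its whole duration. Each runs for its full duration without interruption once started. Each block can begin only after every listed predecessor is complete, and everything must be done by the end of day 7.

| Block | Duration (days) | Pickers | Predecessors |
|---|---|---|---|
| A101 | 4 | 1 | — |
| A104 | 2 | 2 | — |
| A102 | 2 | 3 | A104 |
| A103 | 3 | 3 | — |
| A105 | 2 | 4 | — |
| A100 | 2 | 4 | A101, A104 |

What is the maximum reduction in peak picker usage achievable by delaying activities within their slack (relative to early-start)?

Early-start peak: d1:10  d2:10  d3:7  d4:4  d5:4  d6:4  d7:0 ⇒ 10.
Leveled (A101@1, A104@1, A102@3, A103@3, A105@1, A100@5): d1:7  d2:7  d3:7  d4:7  d5:7  d6:4  d7:0 ⇒ 7.
Reduction 10 − 7 = 3.

3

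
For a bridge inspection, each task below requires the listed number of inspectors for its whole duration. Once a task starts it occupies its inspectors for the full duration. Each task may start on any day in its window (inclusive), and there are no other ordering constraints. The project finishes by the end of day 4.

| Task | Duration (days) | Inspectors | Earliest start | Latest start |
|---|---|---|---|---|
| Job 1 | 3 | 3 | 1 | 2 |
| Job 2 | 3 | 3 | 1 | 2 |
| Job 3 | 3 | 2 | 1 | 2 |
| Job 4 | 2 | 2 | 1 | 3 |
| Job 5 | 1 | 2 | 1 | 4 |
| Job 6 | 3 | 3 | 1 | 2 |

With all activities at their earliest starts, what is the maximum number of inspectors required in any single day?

15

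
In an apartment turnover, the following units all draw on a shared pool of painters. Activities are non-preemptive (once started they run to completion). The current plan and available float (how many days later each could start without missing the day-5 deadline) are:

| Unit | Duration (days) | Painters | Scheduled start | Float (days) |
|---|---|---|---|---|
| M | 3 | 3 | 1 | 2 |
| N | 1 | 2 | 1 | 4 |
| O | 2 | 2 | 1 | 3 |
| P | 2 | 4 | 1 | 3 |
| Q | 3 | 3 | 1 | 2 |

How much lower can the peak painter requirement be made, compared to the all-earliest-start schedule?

Early-start peak: d1:14  d2:12  d3:6  d4:0  d5:0 ⇒ 14.
Leveled (M@1, N@1, O@1, P@4, Q@3): d1:7  d2:5  d3:6  d4:7  d5:7 ⇒ 7.
Reduction 14 − 7 = 7.

7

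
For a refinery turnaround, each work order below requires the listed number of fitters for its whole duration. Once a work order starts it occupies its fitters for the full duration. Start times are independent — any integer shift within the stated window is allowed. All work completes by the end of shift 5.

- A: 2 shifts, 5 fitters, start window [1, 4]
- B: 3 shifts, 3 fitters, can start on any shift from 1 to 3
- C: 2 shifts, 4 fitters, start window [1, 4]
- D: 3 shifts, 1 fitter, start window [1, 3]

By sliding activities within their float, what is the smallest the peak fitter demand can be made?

7

Early-start (A@1, B@1, C@1, D@1) gives peak 13: s1:13  s2:13  s3:4  s4:0  s5:0.
Shift B→3, C→4.
Schedule A@1, B@3, C@4, D@1: s1:6  s2:6  s3:4  s4:7  s5:7 — peak 7.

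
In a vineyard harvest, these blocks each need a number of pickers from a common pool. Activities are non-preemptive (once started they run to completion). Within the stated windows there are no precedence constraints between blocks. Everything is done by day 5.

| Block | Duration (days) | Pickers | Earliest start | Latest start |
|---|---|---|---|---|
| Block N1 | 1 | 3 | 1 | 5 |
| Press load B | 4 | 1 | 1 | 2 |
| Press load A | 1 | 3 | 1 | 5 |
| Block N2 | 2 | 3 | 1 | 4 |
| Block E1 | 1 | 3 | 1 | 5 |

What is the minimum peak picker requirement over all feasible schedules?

4

Early-start (Block N1@1, Press load B@1, Press load A@1, Block N2@1, Block E1@1) gives peak 13: d1:13  d2:4  d3:1  d4:1  d5:0.
Shift Press load A→2, Block N2→3, Block E1→5.
Schedule Block N1@1, Press load B@1, Press load A@2, Block N2@3, Block E1@5: d1:4  d2:4  d3:4  d4:4  d5:3 — peak 4.
Total picker-days = 19 over 5 days ⇒ peak ≥ ⌈19/5⌉ = 4, so 4 is optimal.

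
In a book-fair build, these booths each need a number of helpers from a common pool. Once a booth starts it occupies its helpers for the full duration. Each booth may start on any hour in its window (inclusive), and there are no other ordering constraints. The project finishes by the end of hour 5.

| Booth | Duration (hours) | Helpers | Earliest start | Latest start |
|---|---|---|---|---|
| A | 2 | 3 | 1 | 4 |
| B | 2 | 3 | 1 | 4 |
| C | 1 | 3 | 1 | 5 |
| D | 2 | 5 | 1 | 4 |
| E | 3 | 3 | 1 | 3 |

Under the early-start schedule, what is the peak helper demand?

17

Early-start schedule: A@1, B@1, C@1, D@1, E@1.
Load per hour: hour 1: 17, hour 2: 14, hour 3: 3, hour 4: 0, hour 5: 0.
Peak is 17.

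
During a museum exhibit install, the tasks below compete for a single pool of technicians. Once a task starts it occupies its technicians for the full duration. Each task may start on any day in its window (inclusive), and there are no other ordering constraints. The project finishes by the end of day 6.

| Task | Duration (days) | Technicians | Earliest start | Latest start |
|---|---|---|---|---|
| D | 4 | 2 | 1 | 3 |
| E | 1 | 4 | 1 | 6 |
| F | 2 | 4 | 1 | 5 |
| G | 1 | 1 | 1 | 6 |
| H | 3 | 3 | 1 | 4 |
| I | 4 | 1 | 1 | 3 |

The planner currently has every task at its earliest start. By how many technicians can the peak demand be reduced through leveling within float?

Early-start peak: d1:15  d2:10  d3:6  d4:3  d5:0  d6:0 ⇒ 15.
Leveled (D@1, E@1, F@5, G@2, H@2, I@3): d1:6  d2:6  d3:6  d4:6  d5:5  d6:5 ⇒ 6.
Reduction 15 − 6 = 9.

9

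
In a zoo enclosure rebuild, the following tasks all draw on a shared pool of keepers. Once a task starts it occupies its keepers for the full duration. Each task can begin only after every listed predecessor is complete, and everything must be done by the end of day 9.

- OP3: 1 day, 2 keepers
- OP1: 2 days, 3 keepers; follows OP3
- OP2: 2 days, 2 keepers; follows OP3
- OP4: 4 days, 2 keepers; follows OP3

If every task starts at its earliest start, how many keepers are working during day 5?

At early start, day 5 has: OP4.
Demand: 2 = 2.

2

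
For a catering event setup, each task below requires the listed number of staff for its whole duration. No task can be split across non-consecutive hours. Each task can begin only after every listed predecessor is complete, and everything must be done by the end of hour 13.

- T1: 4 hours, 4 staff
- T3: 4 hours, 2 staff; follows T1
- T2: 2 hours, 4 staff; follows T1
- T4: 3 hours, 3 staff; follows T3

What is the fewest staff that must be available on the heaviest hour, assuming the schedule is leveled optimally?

4

Early-start (T1@1, T3@5, T2@5, T4@9) gives peak 6: h1:4  h2:4  h3:4  h4:4  h5:6  h6:6  h7:2  h8:2  h9:3  h10:3  h11:3  h12:0  h13:0.
Shift T2→9, T4→11.
Schedule T1@1, T3@5, T2@9, T4@11: h1:4  h2:4  h3:4  h4:4  h5:2  h6:2  h7:2  h8:2  h9:4  h10:4  h11:3  h12:3  h13:3 — peak 4.
Total staffer-hours = 41 over 13 hours ⇒ peak ≥ ⌈41/13⌉ = 4, so 4 is optimal.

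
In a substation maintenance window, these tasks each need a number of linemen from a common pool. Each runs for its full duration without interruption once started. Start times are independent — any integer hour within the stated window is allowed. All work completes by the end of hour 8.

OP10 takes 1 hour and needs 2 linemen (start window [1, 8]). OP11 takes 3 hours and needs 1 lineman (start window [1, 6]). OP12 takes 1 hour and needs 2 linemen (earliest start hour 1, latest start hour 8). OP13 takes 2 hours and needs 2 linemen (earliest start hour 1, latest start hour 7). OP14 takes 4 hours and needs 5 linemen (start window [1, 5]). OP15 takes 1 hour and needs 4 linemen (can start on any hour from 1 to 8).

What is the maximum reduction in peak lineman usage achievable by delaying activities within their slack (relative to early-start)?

Early-start peak: h1:16  h2:8  h3:6  h4:5  h5:0  h6:0  h7:0  h8:0 ⇒ 16.
Leveled (OP10@1, OP11@1, OP12@1, OP13@2, OP14@4, OP15@8): h1:5  h2:3  h3:3  h4:5  h5:5  h6:5  h7:5  h8:4 ⇒ 5.
Reduction 16 − 5 = 11.

11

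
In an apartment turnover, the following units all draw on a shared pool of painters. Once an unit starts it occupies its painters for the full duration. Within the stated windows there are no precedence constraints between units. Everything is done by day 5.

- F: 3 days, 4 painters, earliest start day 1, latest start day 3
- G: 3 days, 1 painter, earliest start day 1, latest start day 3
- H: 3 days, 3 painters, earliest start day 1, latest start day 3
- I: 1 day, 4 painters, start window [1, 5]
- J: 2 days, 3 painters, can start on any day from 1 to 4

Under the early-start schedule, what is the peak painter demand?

Early-start schedule: F@1, G@1, H@1, I@1, J@1.
Load per day: day 1: 15, day 2: 11, day 3: 8, day 4: 0, day 5: 0.
Peak is 15.

15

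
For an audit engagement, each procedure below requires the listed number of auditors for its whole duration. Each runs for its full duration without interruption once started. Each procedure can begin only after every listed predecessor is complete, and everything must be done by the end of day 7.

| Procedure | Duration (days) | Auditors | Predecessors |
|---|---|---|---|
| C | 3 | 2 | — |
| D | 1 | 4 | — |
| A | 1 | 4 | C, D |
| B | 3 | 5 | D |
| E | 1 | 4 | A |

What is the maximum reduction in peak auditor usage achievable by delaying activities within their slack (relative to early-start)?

2

Early-start peak: d1:6  d2:7  d3:7  d4:9  d5:4  d6:0  d7:0 ⇒ 9.
Leveled (C@1, D@1, A@5, B@2, E@6): d1:6  d2:7  d3:7  d4:5  d5:4  d6:4  d7:0 ⇒ 7.
Reduction 9 − 7 = 2.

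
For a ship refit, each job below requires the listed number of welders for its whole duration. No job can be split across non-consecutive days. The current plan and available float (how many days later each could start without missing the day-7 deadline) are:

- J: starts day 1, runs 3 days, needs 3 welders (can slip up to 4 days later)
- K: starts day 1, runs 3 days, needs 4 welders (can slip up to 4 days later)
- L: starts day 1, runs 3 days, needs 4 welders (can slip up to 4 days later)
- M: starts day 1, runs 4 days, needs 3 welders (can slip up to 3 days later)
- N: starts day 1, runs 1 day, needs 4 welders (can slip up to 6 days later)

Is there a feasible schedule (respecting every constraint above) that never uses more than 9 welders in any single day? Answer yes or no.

yes

Schedule J@1, K@1, L@4, M@4, N@7: d1:7  d2:7  d3:7  d4:7  d5:7  d6:7  d7:7 — peak 7 ≤ 9.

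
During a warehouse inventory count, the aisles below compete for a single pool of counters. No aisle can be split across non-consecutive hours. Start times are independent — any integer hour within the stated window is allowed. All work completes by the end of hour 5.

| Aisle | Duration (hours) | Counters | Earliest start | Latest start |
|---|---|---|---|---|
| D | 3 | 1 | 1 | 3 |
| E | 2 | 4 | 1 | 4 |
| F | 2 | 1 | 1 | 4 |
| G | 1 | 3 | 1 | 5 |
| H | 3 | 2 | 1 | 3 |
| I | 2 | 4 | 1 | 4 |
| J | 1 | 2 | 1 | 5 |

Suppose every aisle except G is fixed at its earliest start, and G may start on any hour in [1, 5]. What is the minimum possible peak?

G@1: h1:17  h2:12  h3:3  h4:0  h5:0 → peak 17
G@2: h1:14  h2:15  h3:3  h4:0  h5:0 → peak 15
G@3: h1:14  h2:12  h3:6  h4:0  h5:0 → peak 14
G@4: h1:14  h2:12  h3:3  h4:3  h5:0 → peak 14
G@5: h1:14  h2:12  h3:3  h4:0  h5:3 → peak 14
Best is G@3, peak 14.

14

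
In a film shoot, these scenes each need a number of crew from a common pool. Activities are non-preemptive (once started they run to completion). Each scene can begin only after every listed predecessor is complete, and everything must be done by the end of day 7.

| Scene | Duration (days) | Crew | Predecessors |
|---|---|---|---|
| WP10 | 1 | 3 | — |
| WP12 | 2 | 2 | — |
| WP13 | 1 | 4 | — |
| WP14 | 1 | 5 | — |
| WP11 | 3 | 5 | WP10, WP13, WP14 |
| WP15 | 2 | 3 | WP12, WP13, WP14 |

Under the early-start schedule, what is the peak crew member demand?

Early-start schedule: WP10@1, WP12@1, WP13@1, WP14@1, WP11@2, WP15@3.
Load per day: day 1: 14, day 2: 7, day 3: 8, day 4: 8, day 5: 0, day 6: 0, day 7: 0.
Peak is 14.

14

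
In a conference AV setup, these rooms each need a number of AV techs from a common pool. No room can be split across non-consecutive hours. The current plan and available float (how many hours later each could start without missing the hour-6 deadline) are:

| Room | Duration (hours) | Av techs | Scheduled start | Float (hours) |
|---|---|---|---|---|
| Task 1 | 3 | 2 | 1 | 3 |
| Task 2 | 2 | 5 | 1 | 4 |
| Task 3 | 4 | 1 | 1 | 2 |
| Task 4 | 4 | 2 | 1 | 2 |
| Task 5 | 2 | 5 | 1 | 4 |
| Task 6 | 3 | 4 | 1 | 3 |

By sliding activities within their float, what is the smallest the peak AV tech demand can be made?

Early-start (Task 1@1, Task 2@1, Task 3@1, Task 4@1, Task 5@1, Task 6@1) gives peak 19: h1:19  h2:19  h3:9  h4:3  h5:0  h6:0.
Shift Task 5→5, Task 6→3.
Schedule Task 1@1, Task 2@1, Task 3@1, Task 4@1, Task 5@5, Task 6@3: h1:10  h2:10  h3:9  h4:7  h5:9  h6:5 — peak 10.

10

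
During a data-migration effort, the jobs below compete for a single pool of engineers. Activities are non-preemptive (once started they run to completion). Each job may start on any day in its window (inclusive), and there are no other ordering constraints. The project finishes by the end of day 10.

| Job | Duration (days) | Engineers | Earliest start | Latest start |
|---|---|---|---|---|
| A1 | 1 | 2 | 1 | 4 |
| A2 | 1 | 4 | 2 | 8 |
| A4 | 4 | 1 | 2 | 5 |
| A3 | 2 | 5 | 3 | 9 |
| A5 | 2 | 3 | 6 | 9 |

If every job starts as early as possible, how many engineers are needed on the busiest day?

Early-start schedule: A1@1, A2@2, A4@2, A3@3, A5@6.
Load per day: day 1: 2, day 2: 5, day 3: 6, day 4: 6, day 5: 1, day 6: 3, day 7: 3, day 8: 0, day 9: 0, day 10: 0.
Peak is 6.

6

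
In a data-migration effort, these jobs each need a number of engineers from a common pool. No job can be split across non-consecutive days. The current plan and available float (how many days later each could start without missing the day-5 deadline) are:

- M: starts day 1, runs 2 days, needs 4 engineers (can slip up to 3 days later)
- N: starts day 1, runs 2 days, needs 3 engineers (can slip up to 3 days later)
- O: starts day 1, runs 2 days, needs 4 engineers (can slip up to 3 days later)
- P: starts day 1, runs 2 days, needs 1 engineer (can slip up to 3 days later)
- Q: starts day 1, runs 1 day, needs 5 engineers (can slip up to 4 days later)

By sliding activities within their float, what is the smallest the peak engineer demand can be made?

Early-start (M@1, N@1, O@1, P@1, Q@1) gives peak 17: d1:17  d2:12  d3:0  d4:0  d5:0.
Shift O→3, P→3, Q→5.
Schedule M@1, N@1, O@3, P@3, Q@5: d1:7  d2:7  d3:5  d4:5  d5:5 — peak 7.

7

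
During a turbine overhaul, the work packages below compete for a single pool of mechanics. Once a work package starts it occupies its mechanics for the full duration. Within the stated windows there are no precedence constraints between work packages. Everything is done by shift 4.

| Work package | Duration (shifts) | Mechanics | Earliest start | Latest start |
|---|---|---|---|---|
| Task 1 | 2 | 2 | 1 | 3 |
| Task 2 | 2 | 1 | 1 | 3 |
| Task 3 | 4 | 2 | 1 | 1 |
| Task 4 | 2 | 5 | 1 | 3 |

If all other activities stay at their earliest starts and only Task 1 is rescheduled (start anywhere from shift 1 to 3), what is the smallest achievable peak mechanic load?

Task 1@1: s1:10  s2:10  s3:2  s4:2 → peak 10
Task 1@2: s1:8  s2:10  s3:4  s4:2 → peak 10
Task 1@3: s1:8  s2:8  s3:4  s4:4 → peak 8
Best is Task 1@3, peak 8.

8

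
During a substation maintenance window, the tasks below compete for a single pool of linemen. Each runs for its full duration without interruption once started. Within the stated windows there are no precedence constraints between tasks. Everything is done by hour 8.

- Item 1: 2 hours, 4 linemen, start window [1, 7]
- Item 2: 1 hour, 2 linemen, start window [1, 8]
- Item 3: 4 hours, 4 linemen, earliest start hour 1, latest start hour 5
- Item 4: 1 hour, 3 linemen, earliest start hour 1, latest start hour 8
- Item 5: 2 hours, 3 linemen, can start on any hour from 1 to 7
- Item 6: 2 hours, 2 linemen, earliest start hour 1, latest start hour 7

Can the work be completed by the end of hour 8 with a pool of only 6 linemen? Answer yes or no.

Schedule Item 1@1, Item 2@1, Item 3@3, Item 4@7, Item 5@7, Item 6@2: h1:6  h2:6  h3:6  h4:4  h5:4  h6:4  h7:6  h8:3 — peak 6 ≤ 6.

yes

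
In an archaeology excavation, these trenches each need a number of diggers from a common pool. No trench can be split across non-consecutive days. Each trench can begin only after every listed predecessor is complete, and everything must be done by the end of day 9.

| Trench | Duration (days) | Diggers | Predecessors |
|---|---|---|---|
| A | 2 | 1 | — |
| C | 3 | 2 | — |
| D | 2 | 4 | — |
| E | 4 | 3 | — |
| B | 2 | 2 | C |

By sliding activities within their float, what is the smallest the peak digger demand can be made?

5

Early-start (A@1, C@1, D@1, E@1, B@4) gives peak 10: d1:10  d2:10  d3:5  d4:5  d5:2  d6:0  d7:0  d8:0  d9:0.
Shift D→4, E→6, B→6.
Schedule A@1, C@1, D@4, E@6, B@6: d1:3  d2:3  d3:2  d4:4  d5:4  d6:5  d7:5  d8:3  d9:3 — peak 5.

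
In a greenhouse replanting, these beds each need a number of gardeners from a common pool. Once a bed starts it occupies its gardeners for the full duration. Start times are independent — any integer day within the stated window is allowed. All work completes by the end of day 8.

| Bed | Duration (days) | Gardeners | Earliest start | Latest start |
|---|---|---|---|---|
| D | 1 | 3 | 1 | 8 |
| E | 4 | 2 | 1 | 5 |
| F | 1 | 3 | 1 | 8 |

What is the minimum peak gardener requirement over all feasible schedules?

Early-start (D@1, E@1, F@1) gives peak 8: d1:8  d2:2  d3:2  d4:2  d5:0  d6:0  d7:0  d8:0.
Shift E→2, F→6.
Schedule D@1, E@2, F@6: d1:3  d2:2  d3:2  d4:2  d5:2  d6:3  d7:0  d8:0 — peak 3.

3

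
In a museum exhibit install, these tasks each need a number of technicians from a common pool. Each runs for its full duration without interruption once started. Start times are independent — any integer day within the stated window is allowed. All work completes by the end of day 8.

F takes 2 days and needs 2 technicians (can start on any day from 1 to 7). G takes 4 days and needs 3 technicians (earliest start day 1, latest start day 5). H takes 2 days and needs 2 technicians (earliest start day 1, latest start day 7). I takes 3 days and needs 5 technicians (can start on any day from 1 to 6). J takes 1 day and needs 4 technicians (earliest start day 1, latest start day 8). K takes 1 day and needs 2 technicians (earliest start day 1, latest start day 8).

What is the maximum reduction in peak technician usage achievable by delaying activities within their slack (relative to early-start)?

Early-start peak: d1:18  d2:12  d3:8  d4:3  d5:0  d6:0  d7:0  d8:0 ⇒ 18.
Leveled (F@1, G@1, H@3, I@5, J@8, K@8): d1:5  d2:5  d3:5  d4:5  d5:5  d6:5  d7:5  d8:6 ⇒ 6.
Reduction 18 − 6 = 12.

12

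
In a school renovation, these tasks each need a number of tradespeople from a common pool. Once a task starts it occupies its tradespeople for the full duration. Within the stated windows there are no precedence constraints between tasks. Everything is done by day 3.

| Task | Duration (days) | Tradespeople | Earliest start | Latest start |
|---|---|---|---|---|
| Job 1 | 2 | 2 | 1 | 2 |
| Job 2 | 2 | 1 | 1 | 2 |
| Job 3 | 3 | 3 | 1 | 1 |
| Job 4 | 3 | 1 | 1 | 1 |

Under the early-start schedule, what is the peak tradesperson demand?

7

Early-start schedule: Job 1@1, Job 2@1, Job 3@1, Job 4@1.
Load per day: day 1: 7, day 2: 7, day 3: 4.
Peak is 7.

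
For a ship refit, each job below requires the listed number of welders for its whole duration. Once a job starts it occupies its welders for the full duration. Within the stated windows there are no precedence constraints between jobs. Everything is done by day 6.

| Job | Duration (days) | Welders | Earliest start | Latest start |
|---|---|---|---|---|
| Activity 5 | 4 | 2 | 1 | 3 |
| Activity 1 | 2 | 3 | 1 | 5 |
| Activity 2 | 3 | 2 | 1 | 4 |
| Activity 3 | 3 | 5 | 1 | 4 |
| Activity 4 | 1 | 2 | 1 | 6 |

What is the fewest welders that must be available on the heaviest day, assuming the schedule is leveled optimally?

7

Early-start (Activity 5@1, Activity 1@1, Activity 2@1, Activity 3@1, Activity 4@1) gives peak 14: d1:14  d2:12  d3:9  d4:2  d5:0  d6:0.
Shift Activity 3→4, Activity 4→3.
Schedule Activity 5@1, Activity 1@1, Activity 2@1, Activity 3@4, Activity 4@3: d1:7  d2:7  d3:6  d4:7  d5:5  d6:5 — peak 7.
Total welder-days = 37 over 6 days ⇒ peak ≥ ⌈37/6⌉ = 7, so 7 is optimal.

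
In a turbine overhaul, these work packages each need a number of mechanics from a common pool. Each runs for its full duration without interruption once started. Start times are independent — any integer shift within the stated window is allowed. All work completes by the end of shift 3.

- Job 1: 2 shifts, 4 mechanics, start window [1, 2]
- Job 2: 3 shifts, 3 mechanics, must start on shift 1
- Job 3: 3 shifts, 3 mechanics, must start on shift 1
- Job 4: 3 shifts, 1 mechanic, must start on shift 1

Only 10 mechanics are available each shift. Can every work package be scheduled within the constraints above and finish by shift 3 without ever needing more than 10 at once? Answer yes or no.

The minimum achievable peak is 11; 10 < 11, so no feasible schedule stays within the cap.

no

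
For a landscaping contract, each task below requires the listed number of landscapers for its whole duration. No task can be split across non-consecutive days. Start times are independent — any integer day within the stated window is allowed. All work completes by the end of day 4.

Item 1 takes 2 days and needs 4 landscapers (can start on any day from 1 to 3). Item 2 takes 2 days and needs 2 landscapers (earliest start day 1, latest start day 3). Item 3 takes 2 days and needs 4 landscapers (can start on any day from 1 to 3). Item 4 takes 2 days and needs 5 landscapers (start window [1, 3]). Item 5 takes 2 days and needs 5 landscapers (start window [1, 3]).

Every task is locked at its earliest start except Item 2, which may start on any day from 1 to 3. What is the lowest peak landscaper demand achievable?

18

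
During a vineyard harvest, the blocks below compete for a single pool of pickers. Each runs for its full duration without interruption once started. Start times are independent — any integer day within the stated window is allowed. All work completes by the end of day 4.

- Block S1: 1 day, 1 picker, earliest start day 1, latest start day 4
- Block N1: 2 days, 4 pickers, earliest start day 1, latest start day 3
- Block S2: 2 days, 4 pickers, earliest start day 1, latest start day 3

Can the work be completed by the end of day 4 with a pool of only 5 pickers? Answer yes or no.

Schedule Block S1@1, Block N1@1, Block S2@3: d1:5  d2:4  d3:4  d4:4 — peak 5 ≤ 5.

yes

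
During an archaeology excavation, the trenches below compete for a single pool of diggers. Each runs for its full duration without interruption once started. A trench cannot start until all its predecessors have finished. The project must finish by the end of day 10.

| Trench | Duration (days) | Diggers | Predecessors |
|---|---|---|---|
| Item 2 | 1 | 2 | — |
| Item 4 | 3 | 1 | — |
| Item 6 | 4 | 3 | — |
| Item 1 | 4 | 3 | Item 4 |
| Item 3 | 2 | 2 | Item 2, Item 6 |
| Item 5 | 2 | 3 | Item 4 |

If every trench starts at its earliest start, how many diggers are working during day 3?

At early start, day 3 has: Item 4, Item 6.
Demand: 1 + 3 = 4.

4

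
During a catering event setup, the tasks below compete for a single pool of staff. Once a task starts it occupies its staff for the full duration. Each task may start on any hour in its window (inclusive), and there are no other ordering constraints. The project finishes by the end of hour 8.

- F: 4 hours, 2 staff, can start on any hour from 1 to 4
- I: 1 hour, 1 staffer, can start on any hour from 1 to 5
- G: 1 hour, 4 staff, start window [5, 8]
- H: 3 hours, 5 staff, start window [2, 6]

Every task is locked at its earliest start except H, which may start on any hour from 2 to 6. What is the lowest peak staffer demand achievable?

5

H@2: h1:3  h2:7  h3:7  h4:7  h5:4  h6:0  h7:0  h8:0 → peak 7
H@3: h1:3  h2:2  h3:7  h4:7  h5:9  h6:0  h7:0  h8:0 → peak 9
H@4: h1:3  h2:2  h3:2  h4:7  h5:9  h6:5  h7:0  h8:0 → peak 9
H@5: h1:3  h2:2  h3:2  h4:2  h5:9  h6:5  h7:5  h8:0 → peak 9
H@6: h1:3  h2:2  h3:2  h4:2  h5:4  h6:5  h7:5  h8:5 → peak 5
Best is H@6, peak 5.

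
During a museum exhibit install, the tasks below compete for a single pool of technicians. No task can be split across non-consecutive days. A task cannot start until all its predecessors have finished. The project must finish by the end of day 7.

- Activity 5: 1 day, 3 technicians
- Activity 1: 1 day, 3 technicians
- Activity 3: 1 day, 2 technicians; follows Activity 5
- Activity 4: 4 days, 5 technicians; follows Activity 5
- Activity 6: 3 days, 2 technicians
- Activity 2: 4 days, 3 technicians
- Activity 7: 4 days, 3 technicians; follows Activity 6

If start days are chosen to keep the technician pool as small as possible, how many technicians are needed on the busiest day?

11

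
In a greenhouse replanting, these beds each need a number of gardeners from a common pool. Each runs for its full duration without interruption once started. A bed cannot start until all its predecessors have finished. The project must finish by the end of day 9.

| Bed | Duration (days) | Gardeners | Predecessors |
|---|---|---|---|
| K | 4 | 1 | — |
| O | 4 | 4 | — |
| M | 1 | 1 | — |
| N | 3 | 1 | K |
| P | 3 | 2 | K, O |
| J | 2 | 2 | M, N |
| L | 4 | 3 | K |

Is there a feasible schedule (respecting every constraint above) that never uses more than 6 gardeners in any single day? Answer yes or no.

yes

Schedule K@1, O@1, M@1, N@5, P@5, J@8, L@5: d1:6  d2:5  d3:5  d4:5  d5:6  d6:6  d7:6  d8:5  d9:2 — peak 6 ≤ 6.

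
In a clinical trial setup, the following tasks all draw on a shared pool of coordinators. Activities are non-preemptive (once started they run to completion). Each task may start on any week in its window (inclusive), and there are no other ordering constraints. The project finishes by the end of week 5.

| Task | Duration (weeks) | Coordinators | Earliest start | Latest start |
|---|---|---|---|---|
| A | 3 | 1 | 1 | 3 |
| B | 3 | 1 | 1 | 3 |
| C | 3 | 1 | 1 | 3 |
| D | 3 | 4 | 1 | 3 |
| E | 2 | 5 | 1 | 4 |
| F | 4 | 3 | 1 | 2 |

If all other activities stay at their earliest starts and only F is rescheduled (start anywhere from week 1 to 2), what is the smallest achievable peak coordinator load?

F@1: w1:15  w2:15  w3:10  w4:3  w5:0 → peak 15
F@2: w1:12  w2:15  w3:10  w4:3  w5:3 → peak 15
Best is F@1, peak 15.

15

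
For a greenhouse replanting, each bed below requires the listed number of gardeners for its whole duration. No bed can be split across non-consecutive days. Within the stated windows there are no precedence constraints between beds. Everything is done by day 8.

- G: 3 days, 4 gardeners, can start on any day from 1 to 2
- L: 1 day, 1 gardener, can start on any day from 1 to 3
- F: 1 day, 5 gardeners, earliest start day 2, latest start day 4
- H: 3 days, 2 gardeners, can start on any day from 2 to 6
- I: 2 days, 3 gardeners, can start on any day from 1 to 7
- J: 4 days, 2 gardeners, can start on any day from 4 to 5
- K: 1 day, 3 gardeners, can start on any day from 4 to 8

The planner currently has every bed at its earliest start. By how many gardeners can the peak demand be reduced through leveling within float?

7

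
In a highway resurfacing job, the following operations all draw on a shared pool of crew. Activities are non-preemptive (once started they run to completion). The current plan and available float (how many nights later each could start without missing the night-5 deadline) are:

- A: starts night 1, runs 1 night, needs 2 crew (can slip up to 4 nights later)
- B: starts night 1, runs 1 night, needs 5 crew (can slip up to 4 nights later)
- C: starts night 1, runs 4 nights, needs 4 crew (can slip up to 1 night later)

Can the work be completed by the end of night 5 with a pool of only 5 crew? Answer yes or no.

no

The minimum achievable peak is 6; 5 < 6, so no feasible schedule stays within the cap.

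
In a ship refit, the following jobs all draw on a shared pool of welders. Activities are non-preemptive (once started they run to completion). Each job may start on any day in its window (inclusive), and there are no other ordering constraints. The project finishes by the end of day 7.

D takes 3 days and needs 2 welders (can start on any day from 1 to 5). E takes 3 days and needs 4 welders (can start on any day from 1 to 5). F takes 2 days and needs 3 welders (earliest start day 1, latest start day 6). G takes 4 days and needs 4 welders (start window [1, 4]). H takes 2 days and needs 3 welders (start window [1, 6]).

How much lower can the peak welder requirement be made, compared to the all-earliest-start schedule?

Early-start peak: d1:16  d2:16  d3:10  d4:4  d5:0  d6:0  d7:0 ⇒ 16.
Leveled (D@1, E@1, F@4, G@4, H@6): d1:6  d2:6  d3:6  d4:7  d5:7  d6:7  d7:7 ⇒ 7.
Reduction 16 − 7 = 9.

9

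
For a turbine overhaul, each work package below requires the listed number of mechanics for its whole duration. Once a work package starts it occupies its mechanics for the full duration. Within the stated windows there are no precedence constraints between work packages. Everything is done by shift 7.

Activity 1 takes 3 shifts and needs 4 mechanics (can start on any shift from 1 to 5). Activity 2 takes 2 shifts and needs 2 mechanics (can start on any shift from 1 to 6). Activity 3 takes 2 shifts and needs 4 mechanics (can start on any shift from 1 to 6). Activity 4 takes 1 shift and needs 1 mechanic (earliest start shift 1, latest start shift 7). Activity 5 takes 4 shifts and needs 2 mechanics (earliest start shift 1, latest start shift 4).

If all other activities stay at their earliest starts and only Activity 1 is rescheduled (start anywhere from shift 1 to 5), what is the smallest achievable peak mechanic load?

9

Activity 1@1: s1:13  s2:12  s3:6  s4:2  s5:0  s6:0  s7:0 → peak 13
Activity 1@2: s1:9  s2:12  s3:6  s4:6  s5:0  s6:0  s7:0 → peak 12
Activity 1@3: s1:9  s2:8  s3:6  s4:6  s5:4  s6:0  s7:0 → peak 9
Activity 1@4: s1:9  s2:8  s3:2  s4:6  s5:4  s6:4  s7:0 → peak 9
Activity 1@5: s1:9  s2:8  s3:2  s4:2  s5:4  s6:4  s7:4 → peak 9
Best is Activity 1@3, peak 9.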